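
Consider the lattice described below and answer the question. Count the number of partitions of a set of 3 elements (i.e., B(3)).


B(n) = number of set partitions of an n-element set.
B(n) satisfies the recurrence: B(n+1) = sum_k C(n,k)*B(k).
B(3) = 5


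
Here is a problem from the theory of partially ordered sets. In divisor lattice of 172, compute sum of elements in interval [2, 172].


Interval [2,172] in divisors of 172: [2, 4, 86, 172]
Sum = 264


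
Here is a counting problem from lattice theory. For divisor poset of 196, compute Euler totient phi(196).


phi(n) = n * prod_{p|n} (1 - 1/p).
Prime divisors of 196: [2, 7]
phi(196) = 196 * (1 - 1/2) * (1 - 1/7)
phi(196) = 84


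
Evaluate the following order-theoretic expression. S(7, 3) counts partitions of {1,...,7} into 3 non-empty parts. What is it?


S(n,k) = k*S(n-1,k) + S(n-1,k-1).
S(6,3) = 90, S(6,2) = 31
S(7,3) = 3*90 + 31 = 270 + 31
S(7,3) = 301


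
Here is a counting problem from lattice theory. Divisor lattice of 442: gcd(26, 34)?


Meet=gcd.
gcd(26,34)=2


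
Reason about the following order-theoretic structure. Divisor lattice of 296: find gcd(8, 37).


In a divisor lattice, meet = gcd (greatest common divisor).
By Euclidean algorithm or factoring: gcd(8,37) = 1


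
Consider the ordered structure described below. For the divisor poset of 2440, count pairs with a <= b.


The order relation is {(a,b) : a <= b}, reflexive so it includes (a,a).
Examples: (1,1), (1,10), (1,122), (1,1220), (1,2), ...
Total ordered pairs: 90


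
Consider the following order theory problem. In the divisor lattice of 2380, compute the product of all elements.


Divisors of 2380: [1, 2, 4, 5, 7, 10, 14, 17, 20, 28, 34, 35, 68, 70, 85, 119, 140, 170, 238, 340, 476, 595, 1190, 2380]
Product = n^(d(n)/2) = 2380^(24/2)
Product = 33031134065402989058412384256000000000000


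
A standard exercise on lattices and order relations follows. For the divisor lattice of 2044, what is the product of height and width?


Height = length of longest chain minus 1; width = size of largest antichain.
A maximum chain: 1 | 73 | 511 | 1022 | 2044  (height 4).
A maximum antichain: {4, 14, 146, 511}  (width 4).
Product = 4 * 4 = 16


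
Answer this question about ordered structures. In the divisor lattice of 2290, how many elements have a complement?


An element a is complemented if some b has a meet b = bottom, a join b = top.
a is complemented iff gcd(a, n/a)=1, i.e. a is a unitary divisor of 2290.
Complemented elements: 1, 2, 5, 10, 229, 458, ... (2 more)
Count: 8


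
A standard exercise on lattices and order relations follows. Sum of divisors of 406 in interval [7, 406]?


Interval [7,406] in divisors of 406: [7, 14, 203, 406]
Sum = 630


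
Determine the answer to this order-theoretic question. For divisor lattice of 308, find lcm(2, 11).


In a divisor lattice, join = lcm (least common multiple).
Compute lcm iteratively: start with first element, then lcm(current, next).
Elements: [2, 11]
lcm(2,11) = 22
Final lcm = 22


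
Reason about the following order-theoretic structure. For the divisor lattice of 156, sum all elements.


sigma(n) = sum of divisors.
Divisors of 156: [1, 2, 3, 4, 6, 12, 13, 26, 39, 52, 78, 156]
Sum = 392


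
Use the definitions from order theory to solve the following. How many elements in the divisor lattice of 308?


Divisors of 308: [1, 2, 4, 7, 11, 14, 22, 28, 44, 77, 154, 308]
Count: 12


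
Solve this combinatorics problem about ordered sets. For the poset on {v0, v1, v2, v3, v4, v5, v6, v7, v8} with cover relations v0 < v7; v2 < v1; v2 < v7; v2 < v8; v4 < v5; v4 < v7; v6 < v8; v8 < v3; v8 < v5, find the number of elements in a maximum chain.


A chain is a totally ordered subset; we count the number of elements in a maximum chain.
Compute, for each element x, the size of the longest chain ending at x:
  v0: 1
  v2: 1
  v4: 1
  v6: 1
  v1: 2
  v8: 2
  ...
A maximum chain: v2 < v8 < v3
Number of elements in the longest chain: 3


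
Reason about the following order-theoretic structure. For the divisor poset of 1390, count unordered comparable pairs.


A comparable pair {a,b} has a < b or b < a in the order.
Count unordered pairs where one element is strictly below the other.
Examples: {1,2}, {1,5}, {1,10}, {1,139}, ...
Total comparable pairs: 19


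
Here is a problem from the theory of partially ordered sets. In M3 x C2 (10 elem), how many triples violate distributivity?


Distributive law: a ^ (b v c) = (a ^ b) v (a ^ c).
Check all 10^3 = 1000 ordered triples (a,b,c).
  e.g. a=(a1,0), b=(a2,0), c=(a3,0): lhs=(a1,0) != rhs=(0,0)
  e.g. a=(a1,0), b=(a2,0), c=(a3,1): lhs=(a1,0) != rhs=(0,0)
Total violating triples: 48


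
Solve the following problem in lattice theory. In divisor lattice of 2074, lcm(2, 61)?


Join=lcm.
gcd(2,61)=1
lcm=122


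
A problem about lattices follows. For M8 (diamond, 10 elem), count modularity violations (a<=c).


Modular law: if a <= c then a v (b ^ c) = (a v b) ^ c.
Check all triples (a,b,c) with a <= c among 10 elements.
This lattice is modular (diamonds M_m and their chain-products are modular).
Total violating triples: 0


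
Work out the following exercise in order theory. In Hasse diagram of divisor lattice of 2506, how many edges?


A cover relation a -< b holds when a < b with no c strictly between.
Cover relations:
  1 -< 2
  1 -< 7
  1 -< 179
  2 -< 14
  2 -< 358
  7 -< 14
  7 -< 1253
  14 -< 2506
  ...4 more
Total: 12


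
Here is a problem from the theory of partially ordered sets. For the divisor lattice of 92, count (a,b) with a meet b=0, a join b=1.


Complement pair (a,b): a meet b = bottom, a join b = top.
Here: gcd(a,b)=1 and lcm(a,b)=92, i.e. a*b=92 with a,b coprime.
Pairs found: (1,92), (4,23), (23,4), (92,1)
Total ordered pairs: 4


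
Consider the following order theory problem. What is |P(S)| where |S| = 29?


Power set = 2^n.
2^29 = 536870912


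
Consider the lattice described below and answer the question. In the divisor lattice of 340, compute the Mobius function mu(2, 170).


In a divisor lattice, mu(a,b) = mu(b/a) where mu is the classical Mobius function.
b/a = 170/2 = 85
Prime factorization of 85: primes [5, 17]
85 is squarefree with 2 prime factor(s), so mu(85) = (-1)^2 = 1


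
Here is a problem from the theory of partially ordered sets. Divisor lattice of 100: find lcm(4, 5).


In a divisor lattice, join = lcm (least common multiple).
gcd(4,5) = 1
lcm(4,5) = 4*5/gcd = 20/1 = 20


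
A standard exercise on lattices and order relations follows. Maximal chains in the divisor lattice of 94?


A maximal chain goes from the minimum element to a maximal element via cover relations.
Counting all min-to-max paths in the cover graph.
Total maximal chains: 2


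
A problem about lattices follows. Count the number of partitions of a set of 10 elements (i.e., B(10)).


B(n) = number of set partitions of an n-element set.
B(n) satisfies the recurrence: B(n+1) = sum_k C(n,k)*B(k).
B(10) = 115975


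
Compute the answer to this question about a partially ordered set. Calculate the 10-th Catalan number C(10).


C(n) = C(2n, n) / (n+1).
C(20, 10) = 184756
C(10) = 184756 / 11 = 16796


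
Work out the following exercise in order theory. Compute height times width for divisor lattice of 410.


Height = length of longest chain minus 1; width = size of largest antichain.
A maximum chain: 1 | 41 | 205 | 410  (height 3).
A maximum antichain: {2, 5, 41}  (width 3).
Product = 3 * 3 = 9


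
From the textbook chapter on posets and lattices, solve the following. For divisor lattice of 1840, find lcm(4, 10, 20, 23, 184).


In a divisor lattice, join = lcm (least common multiple).
Compute lcm iteratively: start with first element, then lcm(current, next).
Elements: [4, 10, 20, 23, 184]
lcm(4,10) = 20
lcm(20,20) = 20
lcm(20,23) = 460
lcm(460,184) = 920
Final lcm = 920


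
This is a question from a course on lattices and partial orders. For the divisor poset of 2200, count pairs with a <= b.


The order relation is {(a,b) : a <= b}, reflexive so it includes (a,a).
Examples: (1,1), (1,10), (1,100), (1,11), (1,110), ...
Total ordered pairs: 180


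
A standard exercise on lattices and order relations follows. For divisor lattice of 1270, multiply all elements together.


Divisors of 1270: [1, 2, 5, 10, 127, 254, 635, 1270]
Product = n^(d(n)/2) = 1270^(8/2)
Product = 2601446410000


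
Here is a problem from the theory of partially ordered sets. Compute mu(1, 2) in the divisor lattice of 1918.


In a divisor lattice, mu(a,b) = mu(b/a) where mu is the classical Mobius function.
b/a = 2/1 = 2
Prime factorization of 2: primes [2]
2 is squarefree with 1 prime factor(s), so mu(2) = (-1)^1 = -1


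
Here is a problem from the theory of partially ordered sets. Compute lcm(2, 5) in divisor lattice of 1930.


In a divisor lattice, join = lcm (least common multiple).
gcd(2,5) = 1
lcm(2,5) = 2*5/gcd = 10/1 = 10


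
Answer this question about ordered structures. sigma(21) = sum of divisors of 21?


sigma(n) = sum of divisors.
Divisors of 21: [1, 3, 7, 21]
Sum = 32


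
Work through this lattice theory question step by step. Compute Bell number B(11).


B(n) = number of set partitions of an n-element set.
B(n) satisfies the recurrence: B(n+1) = sum_k C(n,k)*B(k).
B(11) = 678570


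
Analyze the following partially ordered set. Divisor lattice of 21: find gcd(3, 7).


In a divisor lattice, meet = gcd (greatest common divisor).
By Euclidean algorithm or factoring: gcd(3,7) = 1


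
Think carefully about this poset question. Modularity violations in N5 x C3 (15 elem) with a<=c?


Modular law: if a <= c then a v (b ^ c) = (a v b) ^ c.
Check all triples (a,b,c) with a <= c among 15 elements.
  e.g. a=(a,0), b=(c,0), c=(b,0): lhs=(a,0) != rhs=(b,0)
  e.g. a=(a,0), b=(c,1), c=(b,0): lhs=(a,0) != rhs=(b,0)
Total violating triples: 18


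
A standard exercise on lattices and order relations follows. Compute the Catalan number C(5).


C(n) = C(2n, n) / (n+1).
C(10, 5) = 252
C(5) = 252 / 6 = 42


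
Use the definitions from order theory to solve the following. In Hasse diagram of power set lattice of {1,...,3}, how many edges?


A cover relation a -< b holds when a < b with no c strictly between.
Cover relations:
  {} -< {1}
  {} -< {2}
  {} -< {3}
  {1} -< {1,2}
  {1} -< {1,3}
  {2} -< {1,2}
  {2} -< {2,3}
  {3} -< {1,3}
  ...4 more
Total: 12


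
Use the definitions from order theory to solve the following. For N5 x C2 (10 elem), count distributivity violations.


Distributive law: a ^ (b v c) = (a ^ b) v (a ^ c).
Check all 10^3 = 1000 ordered triples (a,b,c).
  e.g. a=(b,0), b=(a,0), c=(c,0): lhs=(b,0) != rhs=(a,0)
  e.g. a=(b,0), b=(a,0), c=(c,1): lhs=(b,0) != rhs=(a,0)
Total violating triples: 16


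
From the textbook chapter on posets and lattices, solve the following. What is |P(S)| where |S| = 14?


Power set = 2^n.
2^14 = 16384


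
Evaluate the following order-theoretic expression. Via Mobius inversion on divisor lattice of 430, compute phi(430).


phi(n) = n * prod_{p|n} (1 - 1/p).
Prime divisors of 430: [2, 5, 43]
phi(430) = 430 * (1 - 1/2) * (1 - 1/5) * (1 - 1/43)
phi(430) = 168


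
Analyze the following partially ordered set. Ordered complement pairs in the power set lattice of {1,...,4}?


Complement pair (a,b): a meet b = bottom, a join b = top.
Here: A intersect B = {} and A union B = {1,...,4}.
Pairs found: ({},{1,2,3,4}), ({1},{2,3,4}), ({2},{1,3,4}), ({3},{1,2,4}), ... (12 more)
Total ordered pairs: 16


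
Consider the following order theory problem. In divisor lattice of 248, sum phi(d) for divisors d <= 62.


Divisors of 248 up to 62: [1, 2, 4, 8, 31, 62]
phi values: [1, 1, 2, 4, 30, 30]
Sum = 68


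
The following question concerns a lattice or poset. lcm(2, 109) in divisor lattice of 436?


Join=lcm.
gcd(2,109)=1
lcm=218


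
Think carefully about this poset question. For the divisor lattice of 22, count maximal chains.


A maximal chain goes from the minimum element to a maximal element via cover relations.
Counting all min-to-max paths in the cover graph.
Total maximal chains: 2


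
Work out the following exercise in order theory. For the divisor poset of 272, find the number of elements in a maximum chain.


A chain is a totally ordered subset; we count the number of elements in a maximum chain.
Compute, for each element x, the size of the longest chain ending at x:
  1: 1
  2: 2
  17: 2
  4: 3
  8: 4
  34: 3
  ...
A maximum chain: 1 < 2 < 4 < 8 < 16 < 272
Number of elements in the longest chain: 6


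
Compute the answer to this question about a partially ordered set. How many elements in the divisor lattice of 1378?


Divisors of 1378: [1, 2, 13, 26, 53, 106, 689, 1378]
Count: 8


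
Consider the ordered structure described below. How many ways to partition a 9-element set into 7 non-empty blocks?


S(n,k) = k*S(n-1,k) + S(n-1,k-1).
S(8,7) = 28, S(8,6) = 266
S(9,7) = 7*28 + 266 = 196 + 266
S(9,7) = 462


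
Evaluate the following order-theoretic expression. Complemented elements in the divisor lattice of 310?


An element a is complemented if some b has a meet b = bottom, a join b = top.
a is complemented iff gcd(a, n/a)=1, i.e. a is a unitary divisor of 310.
Complemented elements: 1, 2, 5, 10, 31, 62, ... (2 more)
Count: 8


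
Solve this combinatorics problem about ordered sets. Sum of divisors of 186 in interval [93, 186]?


Interval [93,186] in divisors of 186: [93, 186]
Sum = 279


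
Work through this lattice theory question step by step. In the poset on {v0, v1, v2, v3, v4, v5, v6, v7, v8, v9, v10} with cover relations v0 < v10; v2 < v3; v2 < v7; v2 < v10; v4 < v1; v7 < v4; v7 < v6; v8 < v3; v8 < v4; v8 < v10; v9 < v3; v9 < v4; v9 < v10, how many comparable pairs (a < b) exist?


A comparable pair {a,b} has a < b or b < a in the order.
Count unordered pairs where one element is strictly below the other.
Examples: {v0,v10}, {v1,v2}, {v1,v4}, {v1,v7}, ...
Total comparable pairs: 19


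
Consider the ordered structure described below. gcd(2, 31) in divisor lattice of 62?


Meet=gcd.
gcd(2,31)=1


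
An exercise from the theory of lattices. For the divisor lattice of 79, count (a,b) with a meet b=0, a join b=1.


Complement pair (a,b): a meet b = bottom, a join b = top.
Here: gcd(a,b)=1 and lcm(a,b)=79, i.e. a*b=79 with a,b coprime.
Pairs found: (1,79), (79,1)
Total ordered pairs: 2


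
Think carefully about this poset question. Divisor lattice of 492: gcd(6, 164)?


Meet=gcd.
gcd(6,164)=2


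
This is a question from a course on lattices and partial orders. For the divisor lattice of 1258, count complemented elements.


An element a is complemented if some b has a meet b = bottom, a join b = top.
a is complemented iff gcd(a, n/a)=1, i.e. a is a unitary divisor of 1258.
Complemented elements: 1, 2, 17, 34, 37, 74, ... (2 more)
Count: 8


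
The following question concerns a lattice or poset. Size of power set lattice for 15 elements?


Power set = 2^n.
2^15 = 32768


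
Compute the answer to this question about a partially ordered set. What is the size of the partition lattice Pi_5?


B(n) = number of set partitions of an n-element set.
B(n) satisfies the recurrence: B(n+1) = sum_k C(n,k)*B(k).
B(5) = 52


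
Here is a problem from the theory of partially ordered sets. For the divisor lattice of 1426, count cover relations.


A cover relation a -< b holds when a < b with no c strictly between.
Cover relations:
  1 -< 2
  1 -< 23
  1 -< 31
  2 -< 46
  2 -< 62
  23 -< 46
  23 -< 713
  31 -< 62
  ...4 more
Total: 12


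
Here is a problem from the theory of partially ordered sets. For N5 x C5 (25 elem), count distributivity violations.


Distributive law: a ^ (b v c) = (a ^ b) v (a ^ c).
Check all 25^3 = 15625 ordered triples (a,b,c).
  e.g. a=(b,0), b=(a,0), c=(c,0): lhs=(b,0) != rhs=(a,0)
  e.g. a=(b,0), b=(a,0), c=(c,1): lhs=(b,0) != rhs=(a,0)
Total violating triples: 250


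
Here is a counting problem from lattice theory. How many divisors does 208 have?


Divisors of 208: [1, 2, 4, 8, 13, 16, 26, 52, 104, 208]
Count: 10


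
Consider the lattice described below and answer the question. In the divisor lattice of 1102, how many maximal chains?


A maximal chain goes from the minimum element to a maximal element via cover relations.
Counting all min-to-max paths in the cover graph.
Total maximal chains: 6


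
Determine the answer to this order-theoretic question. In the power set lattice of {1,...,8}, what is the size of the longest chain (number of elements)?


A chain is a totally ordered subset; we count the number of elements in a maximum chain.
Compute, for each element x, the size of the longest chain ending at x:
  {}: 1
  {1}: 2
  {2}: 2
  {3}: 2
  {4}: 2
  {5}: 2
  ...
A maximum chain: {} < {1} < {1,2} < {1,2,3} < {1,2,3,4} < {1,2,3,4,5} < {1,2,3,4,5,6} < {1,2,3,4,5,6,7} < {1,2,3,4,5,6,7,8}
Number of elements in the longest chain: 9


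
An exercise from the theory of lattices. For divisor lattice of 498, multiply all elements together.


Divisors of 498: [1, 2, 3, 6, 83, 166, 249, 498]
Product = n^(d(n)/2) = 498^(8/2)
Product = 61505984016


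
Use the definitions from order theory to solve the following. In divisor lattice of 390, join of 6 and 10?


In a divisor lattice, join = lcm (least common multiple).
gcd(6,10) = 2
lcm(6,10) = 6*10/gcd = 60/2 = 30


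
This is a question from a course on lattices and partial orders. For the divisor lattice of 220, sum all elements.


sigma(n) = sum of divisors.
Divisors of 220: [1, 2, 4, 5, 10, 11, 20, 22, 44, 55, 110, 220]
Sum = 504


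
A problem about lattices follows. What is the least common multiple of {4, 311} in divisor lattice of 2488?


In a divisor lattice, join = lcm (least common multiple).
Compute lcm iteratively: start with first element, then lcm(current, next).
Elements: [4, 311]
lcm(4,311) = 1244
Final lcm = 1244


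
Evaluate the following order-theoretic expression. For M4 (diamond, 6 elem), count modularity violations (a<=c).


Modular law: if a <= c then a v (b ^ c) = (a v b) ^ c.
Check all triples (a,b,c) with a <= c among 6 elements.
This lattice is modular (diamonds M_m and their chain-products are modular).
Total violating triples: 0


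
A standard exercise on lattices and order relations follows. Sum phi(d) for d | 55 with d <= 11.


Divisors of 55 up to 11: [1, 5, 11]
phi values: [1, 4, 10]
Sum = 15


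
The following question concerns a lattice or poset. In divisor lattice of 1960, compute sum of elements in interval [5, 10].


Interval [5,10] in divisors of 1960: [5, 10]
Sum = 15


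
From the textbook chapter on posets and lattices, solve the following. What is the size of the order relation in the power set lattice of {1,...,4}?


The order relation is {(a,b) : a <= b}, reflexive so it includes (a,a).
Examples: ({},{}), ({},{1,2}), ({},{1,2,3}), ({},{1,2,3,4}), ({},{1,2,4}), ...
Total ordered pairs: 81


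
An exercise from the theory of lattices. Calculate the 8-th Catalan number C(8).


C(n) = C(2n, n) / (n+1).
C(16, 8) = 12870
C(8) = 12870 / 9 = 1430


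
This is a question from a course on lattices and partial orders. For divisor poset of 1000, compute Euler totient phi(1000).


phi(n) = n * prod_{p|n} (1 - 1/p).
Prime divisors of 1000: [2, 5]
phi(1000) = 1000 * (1 - 1/2) * (1 - 1/5)
phi(1000) = 400


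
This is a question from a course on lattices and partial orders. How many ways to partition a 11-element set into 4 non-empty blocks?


S(n,k) = k*S(n-1,k) + S(n-1,k-1).
S(10,4) = 34105, S(10,3) = 9330
S(11,4) = 4*34105 + 9330 = 136420 + 9330
S(11,4) = 145750


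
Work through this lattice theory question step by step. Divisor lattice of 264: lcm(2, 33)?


Join=lcm.
gcd(2,33)=1
lcm=66


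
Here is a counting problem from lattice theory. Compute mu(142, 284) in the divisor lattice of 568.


In a divisor lattice, mu(a,b) = mu(b/a) where mu is the classical Mobius function.
b/a = 284/142 = 2
Prime factorization of 2: primes [2]
2 is squarefree with 1 prime factor(s), so mu(2) = (-1)^1 = -1


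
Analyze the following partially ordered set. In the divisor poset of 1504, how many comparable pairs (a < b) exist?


A comparable pair {a,b} has a < b or b < a in the order.
Count unordered pairs where one element is strictly below the other.
Examples: {1,2}, {1,4}, {1,8}, {1,16}, ...
Total comparable pairs: 51


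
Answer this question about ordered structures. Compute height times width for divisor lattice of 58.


Height = length of longest chain minus 1; width = size of largest antichain.
A maximum chain: 1 | 29 | 58  (height 2).
A maximum antichain: {2, 29}  (width 2).
Product = 2 * 2 = 4


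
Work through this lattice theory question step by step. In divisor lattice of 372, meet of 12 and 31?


In a divisor lattice, meet = gcd (greatest common divisor).
By Euclidean algorithm or factoring: gcd(12,31) = 1


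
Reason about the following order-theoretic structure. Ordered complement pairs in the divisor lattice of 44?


Complement pair (a,b): a meet b = bottom, a join b = top.
Here: gcd(a,b)=1 and lcm(a,b)=44, i.e. a*b=44 with a,b coprime.
Pairs found: (1,44), (4,11), (11,4), (44,1)
Total ordered pairs: 4


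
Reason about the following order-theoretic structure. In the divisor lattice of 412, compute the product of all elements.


Divisors of 412: [1, 2, 4, 103, 206, 412]
Product = n^(d(n)/2) = 412^(6/2)
Product = 69934528


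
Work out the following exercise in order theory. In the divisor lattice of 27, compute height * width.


Height = length of longest chain minus 1; width = size of largest antichain.
A maximum chain: 1 | 3 | 9 | 27  (height 3).
A maximum antichain: {1}  (width 1).
Product = 3 * 1 = 3


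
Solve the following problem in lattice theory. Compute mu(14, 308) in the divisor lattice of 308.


In a divisor lattice, mu(a,b) = mu(b/a) where mu is the classical Mobius function.
b/a = 308/14 = 22
Prime factorization of 22: primes [2, 11]
22 is squarefree with 2 prime factor(s), so mu(22) = (-1)^2 = 1


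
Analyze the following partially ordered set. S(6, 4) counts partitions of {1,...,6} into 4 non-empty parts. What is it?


S(n,k) = k*S(n-1,k) + S(n-1,k-1).
S(5,4) = 10, S(5,3) = 25
S(6,4) = 4*10 + 25 = 40 + 25
S(6,4) = 65


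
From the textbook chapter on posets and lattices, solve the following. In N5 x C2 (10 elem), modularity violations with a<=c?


Modular law: if a <= c then a v (b ^ c) = (a v b) ^ c.
Check all triples (a,b,c) with a <= c among 10 elements.
  e.g. a=(a,0), b=(c,0), c=(b,0): lhs=(a,0) != rhs=(b,0)
  e.g. a=(a,0), b=(c,1), c=(b,0): lhs=(a,0) != rhs=(b,0)
Total violating triples: 6


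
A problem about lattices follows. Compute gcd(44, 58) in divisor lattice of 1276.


In a divisor lattice, meet = gcd (greatest common divisor).
By Euclidean algorithm or factoring: gcd(44,58) = 2


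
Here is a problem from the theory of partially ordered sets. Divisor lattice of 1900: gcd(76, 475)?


Meet=gcd.
gcd(76,475)=19


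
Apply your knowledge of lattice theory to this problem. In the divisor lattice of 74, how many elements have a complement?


An element a is complemented if some b has a meet b = bottom, a join b = top.
a is complemented iff gcd(a, n/a)=1, i.e. a is a unitary divisor of 74.
Complemented elements: 1, 2, 37, 74
Count: 4


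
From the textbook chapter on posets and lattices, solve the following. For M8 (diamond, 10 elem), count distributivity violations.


Distributive law: a ^ (b v c) = (a ^ b) v (a ^ c).
Check all 10^3 = 1000 ordered triples (a,b,c).
  e.g. a=a1, b=a2, c=a3: lhs=a1 != rhs=0
  e.g. a=a1, b=a2, c=a4: lhs=a1 != rhs=0
Total violating triples: 336


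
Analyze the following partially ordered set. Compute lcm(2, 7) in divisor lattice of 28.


In a divisor lattice, join = lcm (least common multiple).
gcd(2,7) = 1
lcm(2,7) = 2*7/gcd = 14/1 = 14


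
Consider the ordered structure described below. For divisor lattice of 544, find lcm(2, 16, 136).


In a divisor lattice, join = lcm (least common multiple).
Compute lcm iteratively: start with first element, then lcm(current, next).
Elements: [2, 16, 136]
lcm(2,16) = 16
lcm(16,136) = 272
Final lcm = 272


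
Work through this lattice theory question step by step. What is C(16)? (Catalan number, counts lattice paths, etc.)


C(n) = C(2n, n) / (n+1).
C(32, 16) = 601080390
C(16) = 601080390 / 17 = 35357670


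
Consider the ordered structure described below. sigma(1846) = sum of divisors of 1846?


sigma(n) = sum of divisors.
Divisors of 1846: [1, 2, 13, 26, 71, 142, 923, 1846]
Sum = 3024


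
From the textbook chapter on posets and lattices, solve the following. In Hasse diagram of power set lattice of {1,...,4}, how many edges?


A cover relation a -< b holds when a < b with no c strictly between.
Cover relations:
  {} -< {1}
  {} -< {2}
  {} -< {3}
  {} -< {4}
  {1} -< {1,2}
  {1} -< {1,3}
  {1} -< {1,4}
  {2} -< {1,2}
  ...24 more
Total: 32


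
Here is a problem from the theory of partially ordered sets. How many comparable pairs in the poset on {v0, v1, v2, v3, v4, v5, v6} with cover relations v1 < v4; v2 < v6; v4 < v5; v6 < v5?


A comparable pair {a,b} has a < b or b < a in the order.
Count unordered pairs where one element is strictly below the other.
Examples: {v1,v4}, {v1,v5}, {v2,v5}, {v2,v6}, ...
Total comparable pairs: 6


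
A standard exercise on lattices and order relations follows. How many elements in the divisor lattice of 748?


Divisors of 748: [1, 2, 4, 11, 17, 22, 34, 44, 68, 187, 374, 748]
Count: 12


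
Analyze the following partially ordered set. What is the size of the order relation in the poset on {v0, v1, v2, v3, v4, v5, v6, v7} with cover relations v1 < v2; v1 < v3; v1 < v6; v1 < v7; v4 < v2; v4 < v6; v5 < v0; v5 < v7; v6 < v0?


The order relation is {(a,b) : a <= b}, reflexive so it includes (a,a).
Examples: (v0,v0), (v1,v0), (v1,v1), (v1,v2), (v1,v3), ...
Total ordered pairs: 19


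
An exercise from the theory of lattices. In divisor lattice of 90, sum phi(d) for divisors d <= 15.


Divisors of 90 up to 15: [1, 2, 3, 5, 6, 9, 10, 15]
phi values: [1, 1, 2, 4, 2, 6, 4, 8]
Sum = 28


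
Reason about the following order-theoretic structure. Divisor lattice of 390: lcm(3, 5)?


Join=lcm.
gcd(3,5)=1
lcm=15


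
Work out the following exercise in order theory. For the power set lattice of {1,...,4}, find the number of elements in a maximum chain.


A chain is a totally ordered subset; we count the number of elements in a maximum chain.
Compute, for each element x, the size of the longest chain ending at x:
  {}: 1
  {1}: 2
  {2}: 2
  {3}: 2
  {4}: 2
  {1,2}: 3
  ...
A maximum chain: {} < {1} < {1,2} < {1,2,3} < {1,2,3,4}
Number of elements in the longest chain: 5


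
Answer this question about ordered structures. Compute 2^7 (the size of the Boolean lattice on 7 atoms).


Power set = 2^n.
2^7 = 128


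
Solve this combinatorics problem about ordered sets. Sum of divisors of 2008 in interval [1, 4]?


Interval [1,4] in divisors of 2008: [1, 2, 4]
Sum = 7


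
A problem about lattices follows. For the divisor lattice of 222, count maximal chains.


A maximal chain goes from the minimum element to a maximal element via cover relations.
Counting all min-to-max paths in the cover graph.
Total maximal chains: 6


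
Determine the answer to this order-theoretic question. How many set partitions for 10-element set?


B(n) = number of set partitions of an n-element set.
B(n) satisfies the recurrence: B(n+1) = sum_k C(n,k)*B(k).
B(10) = 115975


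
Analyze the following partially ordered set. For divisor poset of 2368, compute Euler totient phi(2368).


phi(n) = n * prod_{p|n} (1 - 1/p).
Prime divisors of 2368: [2, 37]
phi(2368) = 2368 * (1 - 1/2) * (1 - 1/37)
phi(2368) = 1152


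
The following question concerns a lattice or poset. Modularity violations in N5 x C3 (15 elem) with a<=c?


Modular law: if a <= c then a v (b ^ c) = (a v b) ^ c.
Check all triples (a,b,c) with a <= c among 15 elements.
  e.g. a=(a,0), b=(c,0), c=(b,0): lhs=(a,0) != rhs=(b,0)
  e.g. a=(a,0), b=(c,1), c=(b,0): lhs=(a,0) != rhs=(b,0)
Total violating triples: 18


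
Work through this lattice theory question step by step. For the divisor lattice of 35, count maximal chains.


A maximal chain goes from the minimum element to a maximal element via cover relations.
Counting all min-to-max paths in the cover graph.
Total maximal chains: 2


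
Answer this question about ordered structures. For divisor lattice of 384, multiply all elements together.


Divisors of 384: [1, 2, 3, 4, 6, 8, 12, 16, 24, 32, 48, 64, 96, 128, 192, 384]
Product = n^(d(n)/2) = 384^(16/2)
Product = 472769874482845188096


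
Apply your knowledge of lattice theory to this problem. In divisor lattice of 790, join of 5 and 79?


In a divisor lattice, join = lcm (least common multiple).
gcd(5,79) = 1
lcm(5,79) = 5*79/gcd = 395/1 = 395


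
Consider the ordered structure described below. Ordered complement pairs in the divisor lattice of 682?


Complement pair (a,b): a meet b = bottom, a join b = top.
Here: gcd(a,b)=1 and lcm(a,b)=682, i.e. a*b=682 with a,b coprime.
Pairs found: (1,682), (2,341), (11,62), (22,31), ... (4 more)
Total ordered pairs: 8


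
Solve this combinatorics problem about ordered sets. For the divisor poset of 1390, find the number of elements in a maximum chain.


A chain is a totally ordered subset; we count the number of elements in a maximum chain.
Compute, for each element x, the size of the longest chain ending at x:
  1: 1
  2: 2
  5: 2
  139: 2
  10: 3
  278: 3
  ...
A maximum chain: 1 < 2 < 10 < 1390
Number of elements in the longest chain: 4


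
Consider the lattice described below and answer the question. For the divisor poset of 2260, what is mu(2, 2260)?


In a divisor lattice, mu(a,b) = mu(b/a) where mu is the classical Mobius function.
b/a = 2260/2 = 1130
Prime factorization of 1130: primes [2, 5, 113]
1130 is squarefree with 3 prime factor(s), so mu(1130) = (-1)^3 = -1


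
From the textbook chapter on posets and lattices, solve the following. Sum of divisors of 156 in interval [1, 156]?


Interval [1,156] in divisors of 156: [1, 2, 3, 4, 6, 12, 13, 26, 39, 52, 78, 156]
Sum = 392


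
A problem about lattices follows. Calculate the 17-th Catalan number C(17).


C(n) = C(2n, n) / (n+1).
C(34, 17) = 2333606220
C(17) = 2333606220 / 18 = 129644790


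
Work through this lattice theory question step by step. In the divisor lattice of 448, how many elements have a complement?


An element a is complemented if some b has a meet b = bottom, a join b = top.
a is complemented iff gcd(a, n/a)=1, i.e. a is a unitary divisor of 448.
Complemented elements: 1, 7, 64, 448
Count: 4


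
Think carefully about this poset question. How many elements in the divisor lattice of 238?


Divisors of 238: [1, 2, 7, 14, 17, 34, 119, 238]
Count: 8


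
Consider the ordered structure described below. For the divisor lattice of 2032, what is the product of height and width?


Height = length of longest chain minus 1; width = size of largest antichain.
A maximum chain: 1 | 127 | 254 | 508 | 1016 | 2032  (height 5).
A maximum antichain: {2, 127}  (width 2).
Product = 5 * 2 = 10


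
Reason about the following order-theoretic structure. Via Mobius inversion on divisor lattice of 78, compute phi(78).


phi(n) = n * prod_{p|n} (1 - 1/p).
Prime divisors of 78: [2, 3, 13]
phi(78) = 78 * (1 - 1/2) * (1 - 1/3) * (1 - 1/13)
phi(78) = 24


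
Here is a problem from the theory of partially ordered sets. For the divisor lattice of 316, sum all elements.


sigma(n) = sum of divisors.
Divisors of 316: [1, 2, 4, 79, 158, 316]
Sum = 560


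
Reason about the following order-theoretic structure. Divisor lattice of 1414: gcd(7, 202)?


Meet=gcd.
gcd(7,202)=1


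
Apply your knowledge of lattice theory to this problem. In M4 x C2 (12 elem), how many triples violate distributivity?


Distributive law: a ^ (b v c) = (a ^ b) v (a ^ c).
Check all 12^3 = 1728 ordered triples (a,b,c).
  e.g. a=(a1,0), b=(a2,0), c=(a3,0): lhs=(a1,0) != rhs=(0,0)
  e.g. a=(a1,0), b=(a2,0), c=(a3,1): lhs=(a1,0) != rhs=(0,0)
Total violating triples: 192


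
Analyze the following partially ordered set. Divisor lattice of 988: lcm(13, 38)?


Join=lcm.
gcd(13,38)=1
lcm=494


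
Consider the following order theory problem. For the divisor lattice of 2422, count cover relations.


A cover relation a -< b holds when a < b with no c strictly between.
Cover relations:
  1 -< 2
  1 -< 7
  1 -< 173
  2 -< 14
  2 -< 346
  7 -< 14
  7 -< 1211
  14 -< 2422
  ...4 more
Total: 12


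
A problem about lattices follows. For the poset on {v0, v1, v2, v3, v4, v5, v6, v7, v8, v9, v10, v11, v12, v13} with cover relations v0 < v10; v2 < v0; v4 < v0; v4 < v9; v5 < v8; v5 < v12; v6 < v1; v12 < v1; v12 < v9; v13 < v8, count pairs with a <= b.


The order relation is {(a,b) : a <= b}, reflexive so it includes (a,a).
Examples: (v0,v0), (v0,v10), (v1,v1), (v10,v10), (v11,v11), ...
Total ordered pairs: 28


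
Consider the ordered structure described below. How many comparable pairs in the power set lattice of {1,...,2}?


A comparable pair {a,b} has a < b or b < a in the order.
Count unordered pairs where one element is strictly below the other.
Examples: {{},{1}}, {{},{2}}, {{},{1,2}}, {{1},{1,2}}, ...
Total comparable pairs: 5


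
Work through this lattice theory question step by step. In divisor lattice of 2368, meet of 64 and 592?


In a divisor lattice, meet = gcd (greatest common divisor).
By Euclidean algorithm or factoring: gcd(64,592) = 16


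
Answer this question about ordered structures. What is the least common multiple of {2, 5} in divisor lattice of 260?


In a divisor lattice, join = lcm (least common multiple).
Compute lcm iteratively: start with first element, then lcm(current, next).
Elements: [2, 5]
lcm(2,5) = 10
Final lcm = 10


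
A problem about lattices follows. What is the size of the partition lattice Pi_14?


B(n) = number of set partitions of an n-element set.
B(n) satisfies the recurrence: B(n+1) = sum_k C(n,k)*B(k).
B(14) = 190899322


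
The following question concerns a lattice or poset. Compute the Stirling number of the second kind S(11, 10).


S(n,k) = k*S(n-1,k) + S(n-1,k-1).
S(10,10) = 1, S(10,9) = 45
S(11,10) = 10*1 + 45 = 10 + 45
S(11,10) = 55


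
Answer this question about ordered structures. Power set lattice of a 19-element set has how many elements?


Power set = 2^n.
2^19 = 524288


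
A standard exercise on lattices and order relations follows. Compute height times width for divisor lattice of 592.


Height = length of longest chain minus 1; width = size of largest antichain.
A maximum chain: 1 | 37 | 74 | 148 | 296 | 592  (height 5).
A maximum antichain: {2, 37}  (width 2).
Product = 5 * 2 = 10


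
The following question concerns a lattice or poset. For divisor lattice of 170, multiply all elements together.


Divisors of 170: [1, 2, 5, 10, 17, 34, 85, 170]
Product = n^(d(n)/2) = 170^(8/2)
Product = 835210000


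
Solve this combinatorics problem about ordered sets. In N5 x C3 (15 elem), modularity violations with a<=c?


Modular law: if a <= c then a v (b ^ c) = (a v b) ^ c.
Check all triples (a,b,c) with a <= c among 15 elements.
  e.g. a=(a,0), b=(c,0), c=(b,0): lhs=(a,0) != rhs=(b,0)
  e.g. a=(a,0), b=(c,1), c=(b,0): lhs=(a,0) != rhs=(b,0)
Total violating triples: 18


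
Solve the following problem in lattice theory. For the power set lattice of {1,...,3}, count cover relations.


A cover relation a -< b holds when a < b with no c strictly between.
Cover relations:
  {} -< {1}
  {} -< {2}
  {} -< {3}
  {1} -< {1,2}
  {1} -< {1,3}
  {2} -< {1,2}
  {2} -< {2,3}
  {3} -< {1,3}
  ...4 more
Total: 12


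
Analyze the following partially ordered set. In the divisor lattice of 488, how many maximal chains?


A maximal chain goes from the minimum element to a maximal element via cover relations.
Counting all min-to-max paths in the cover graph.
Total maximal chains: 4


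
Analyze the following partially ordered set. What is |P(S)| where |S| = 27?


Power set = 2^n.
2^27 = 134217728


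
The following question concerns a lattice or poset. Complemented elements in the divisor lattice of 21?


An element a is complemented if some b has a meet b = bottom, a join b = top.
a is complemented iff gcd(a, n/a)=1, i.e. a is a unitary divisor of 21.
Complemented elements: 1, 3, 7, 21
Count: 4


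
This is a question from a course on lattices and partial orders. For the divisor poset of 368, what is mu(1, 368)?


In a divisor lattice, mu(a,b) = mu(b/a) where mu is the classical Mobius function.
b/a = 368/1 = 368
Prime factorization of 368: primes [2, 23]
368 is not squarefree, so mu(368) = 0


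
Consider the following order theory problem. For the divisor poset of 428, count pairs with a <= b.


The order relation is {(a,b) : a <= b}, reflexive so it includes (a,a).
Examples: (1,1), (1,107), (1,2), (1,214), (1,4), ...
Total ordered pairs: 18


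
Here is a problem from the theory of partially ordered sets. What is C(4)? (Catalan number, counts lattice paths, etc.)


C(n) = C(2n, n) / (n+1).
C(8, 4) = 70
C(4) = 70 / 5 = 14


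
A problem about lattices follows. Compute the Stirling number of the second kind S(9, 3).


S(n,k) = k*S(n-1,k) + S(n-1,k-1).
S(8,3) = 966, S(8,2) = 127
S(9,3) = 3*966 + 127 = 2898 + 127
S(9,3) = 3025


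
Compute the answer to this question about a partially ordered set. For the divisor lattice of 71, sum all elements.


sigma(n) = sum of divisors.
Divisors of 71: [1, 71]
Sum = 72


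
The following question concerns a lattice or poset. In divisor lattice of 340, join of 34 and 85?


In a divisor lattice, join = lcm (least common multiple).
gcd(34,85) = 17
lcm(34,85) = 34*85/gcd = 2890/17 = 170


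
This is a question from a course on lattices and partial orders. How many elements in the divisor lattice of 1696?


Divisors of 1696: [1, 2, 4, 8, 16, 32, 53, 106, 212, 424, 848, 1696]
Count: 12


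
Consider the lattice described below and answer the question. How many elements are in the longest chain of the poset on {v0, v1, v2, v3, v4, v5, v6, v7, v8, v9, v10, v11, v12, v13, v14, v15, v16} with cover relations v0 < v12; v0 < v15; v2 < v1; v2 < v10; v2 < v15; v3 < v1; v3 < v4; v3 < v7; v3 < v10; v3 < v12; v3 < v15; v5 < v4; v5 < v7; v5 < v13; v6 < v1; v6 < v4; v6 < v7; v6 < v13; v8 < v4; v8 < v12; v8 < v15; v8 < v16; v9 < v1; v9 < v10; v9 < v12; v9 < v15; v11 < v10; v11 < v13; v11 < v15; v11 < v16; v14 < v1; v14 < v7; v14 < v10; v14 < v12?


A chain is a totally ordered subset; we count the number of elements in a maximum chain.
Compute, for each element x, the size of the longest chain ending at x:
  v0: 1
  v2: 1
  v3: 1
  v5: 1
  v6: 1
  v8: 1
  ...
A maximum chain: v2 < v1
Number of elements in the longest chain: 2


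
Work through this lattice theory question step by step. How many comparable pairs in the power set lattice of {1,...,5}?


A comparable pair {a,b} has a < b or b < a in the order.
Count unordered pairs where one element is strictly below the other.
Examples: {{},{1}}, {{},{2}}, {{},{3}}, {{},{4}}, ...
Total comparable pairs: 211


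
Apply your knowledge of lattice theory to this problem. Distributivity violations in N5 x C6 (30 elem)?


Distributive law: a ^ (b v c) = (a ^ b) v (a ^ c).
Check all 30^3 = 27000 ordered triples (a,b,c).
  e.g. a=(b,0), b=(a,0), c=(c,0): lhs=(b,0) != rhs=(a,0)
  e.g. a=(b,0), b=(a,0), c=(c,1): lhs=(b,0) != rhs=(a,0)
Total violating triples: 432
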